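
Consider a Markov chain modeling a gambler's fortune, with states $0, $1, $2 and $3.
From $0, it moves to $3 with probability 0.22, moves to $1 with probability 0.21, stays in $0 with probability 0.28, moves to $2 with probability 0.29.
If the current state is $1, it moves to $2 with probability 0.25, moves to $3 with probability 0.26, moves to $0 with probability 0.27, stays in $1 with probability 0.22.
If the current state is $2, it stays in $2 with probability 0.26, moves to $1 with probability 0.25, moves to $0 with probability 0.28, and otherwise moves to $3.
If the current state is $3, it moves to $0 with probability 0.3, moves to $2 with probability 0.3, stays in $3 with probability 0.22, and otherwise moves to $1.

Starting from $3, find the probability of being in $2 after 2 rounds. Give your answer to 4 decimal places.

0.2760

Propagate the distribution vector 2 rounds from $3.
After 0 rounds: (0.0000, 0.0000, 0.0000, 1.0000)
After 1 round: (0.3000, 0.1800, 0.3000, 0.2200)
After 2 rounds: (0.2826, 0.2172, 0.2760, 0.2242)
P(in $2 after 2 rounds) = 0.2760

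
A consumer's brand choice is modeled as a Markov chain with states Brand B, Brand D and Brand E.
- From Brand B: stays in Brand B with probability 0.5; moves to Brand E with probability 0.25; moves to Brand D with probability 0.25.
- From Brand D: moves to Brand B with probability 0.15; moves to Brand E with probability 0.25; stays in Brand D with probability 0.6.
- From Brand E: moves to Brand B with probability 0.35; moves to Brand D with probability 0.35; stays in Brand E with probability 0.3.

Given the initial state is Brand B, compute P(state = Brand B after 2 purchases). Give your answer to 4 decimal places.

0.3750

Sum over the intermediate state after 1 purchase:
P = P(Brand B→Brand B)·P(Brand B→Brand B) + P(Brand B→Brand D)·P(Brand D→Brand B) + P(Brand B→Brand E)·P(Brand E→Brand B)
  = 0.5×0.5 + 0.25×0.15 + 0.25×0.35
  = 0.2500 + 0.0375 + 0.0875 = 0.3750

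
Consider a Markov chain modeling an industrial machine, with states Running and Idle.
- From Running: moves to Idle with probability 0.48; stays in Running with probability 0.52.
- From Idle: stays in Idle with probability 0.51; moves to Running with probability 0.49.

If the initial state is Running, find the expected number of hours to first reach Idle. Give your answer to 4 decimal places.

Let t(s) be the expected number of hours to first reach Idle from state s, with t(Idle) = 0. Conditioning on the first hour:
t(Running) = 1 + 0.52·t(Running)
Solving: t(Running) = 2.0833.
Expected hours from Running to Idle: 2.0833.

2.0833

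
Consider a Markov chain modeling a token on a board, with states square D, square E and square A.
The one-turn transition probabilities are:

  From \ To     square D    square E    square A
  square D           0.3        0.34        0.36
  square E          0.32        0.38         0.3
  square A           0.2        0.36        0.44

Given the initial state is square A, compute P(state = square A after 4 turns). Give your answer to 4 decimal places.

Propagate the distribution vector 4 turns from square A.
After 0 turns: (0.0000, 0.0000, 1.0000)
After 1 turn: (0.2000, 0.3600, 0.4400)
After 2 turns: (0.2632, 0.3632, 0.3736)
After 3 turns: (0.2699, 0.3620, 0.3681)
After 4 turns: (0.2704, 0.3618, 0.3677)
P(in square A after 4 turns) = 0.3677

0.3677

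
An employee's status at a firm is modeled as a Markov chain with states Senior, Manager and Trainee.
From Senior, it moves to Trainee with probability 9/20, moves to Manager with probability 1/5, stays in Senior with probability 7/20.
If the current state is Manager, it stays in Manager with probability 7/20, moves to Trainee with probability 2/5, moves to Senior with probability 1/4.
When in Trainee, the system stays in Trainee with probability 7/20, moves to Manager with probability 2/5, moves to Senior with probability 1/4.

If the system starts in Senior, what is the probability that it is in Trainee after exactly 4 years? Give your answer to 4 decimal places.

Propagate the distribution vector 4 years from Senior.
After 0 years: (1.0000, 0.0000, 0.0000)
After 1 year: (0.3500, 0.2000, 0.4500)
After 2 years: (0.2850, 0.3200, 0.3950)
After 3 years: (0.2785, 0.3270, 0.3945)
After 4 years: (0.2779, 0.3280, 0.3942)
P(in Trainee after 4 years) = 0.3942

0.3942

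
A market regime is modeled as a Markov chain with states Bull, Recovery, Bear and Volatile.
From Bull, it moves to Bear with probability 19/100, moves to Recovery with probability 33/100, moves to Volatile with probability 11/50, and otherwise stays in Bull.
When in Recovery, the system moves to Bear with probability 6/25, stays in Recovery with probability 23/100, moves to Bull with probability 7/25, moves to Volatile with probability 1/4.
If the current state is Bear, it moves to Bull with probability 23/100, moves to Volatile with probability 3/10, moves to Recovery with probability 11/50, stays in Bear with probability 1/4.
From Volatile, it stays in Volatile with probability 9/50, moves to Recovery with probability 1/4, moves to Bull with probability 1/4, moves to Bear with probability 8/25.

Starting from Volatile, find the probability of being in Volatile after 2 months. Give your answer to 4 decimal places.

0.2459

Propagate the distribution vector 2 months from Volatile.
After 0 months: (0.0000, 0.0000, 0.0000, 1.0000)
After 1 month: (0.2500, 0.2500, 0.3200, 0.1800)
After 2 months: (0.2536, 0.2554, 0.2451, 0.2459)
P(in Volatile after 2 months) = 0.2459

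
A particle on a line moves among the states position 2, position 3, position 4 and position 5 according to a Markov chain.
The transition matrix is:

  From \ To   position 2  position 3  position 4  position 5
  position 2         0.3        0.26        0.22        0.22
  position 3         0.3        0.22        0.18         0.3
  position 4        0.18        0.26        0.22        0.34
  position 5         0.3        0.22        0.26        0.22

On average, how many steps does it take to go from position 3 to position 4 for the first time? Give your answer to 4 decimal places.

4.7071

Let t(s) be the expected number of steps to first reach position 4 from state s, with t(position 4) = 0. Conditioning on the first step:
t(position 2) = 1 + 0.3·t(position 2) + 0.26·t(position 3) + 0.22·t(position 5)
t(position 3) = 1 + 0.3·t(position 2) + 0.22·t(position 3) + 0.3·t(position 5)
t(position 5) = 1 + 0.3·t(position 2) + 0.22·t(position 3) + 0.22·t(position 5)
Solving: t(position 2) = 4.5467, t(position 3) = 4.7071, t(position 5) = 4.3584.
Expected steps from position 3 to position 4: 4.7071.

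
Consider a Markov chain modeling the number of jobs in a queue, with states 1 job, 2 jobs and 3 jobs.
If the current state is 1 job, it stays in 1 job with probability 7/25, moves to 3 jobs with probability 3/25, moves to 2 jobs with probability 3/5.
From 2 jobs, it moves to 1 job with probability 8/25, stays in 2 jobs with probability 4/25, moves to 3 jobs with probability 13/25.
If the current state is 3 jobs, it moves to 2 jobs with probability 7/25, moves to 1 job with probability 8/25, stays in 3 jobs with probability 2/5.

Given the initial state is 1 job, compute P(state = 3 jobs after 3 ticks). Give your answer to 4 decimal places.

0.3492

Propagate the distribution vector 3 ticks from 1 job.
After 0 ticks: (1.0000, 0.0000, 0.0000)
After 1 tick: (0.2800, 0.6000, 0.1200)
After 2 ticks: (0.3088, 0.2976, 0.3936)
After 3 ticks: (0.3076, 0.3431, 0.3492)
P(in 3 jobs after 3 ticks) = 0.3492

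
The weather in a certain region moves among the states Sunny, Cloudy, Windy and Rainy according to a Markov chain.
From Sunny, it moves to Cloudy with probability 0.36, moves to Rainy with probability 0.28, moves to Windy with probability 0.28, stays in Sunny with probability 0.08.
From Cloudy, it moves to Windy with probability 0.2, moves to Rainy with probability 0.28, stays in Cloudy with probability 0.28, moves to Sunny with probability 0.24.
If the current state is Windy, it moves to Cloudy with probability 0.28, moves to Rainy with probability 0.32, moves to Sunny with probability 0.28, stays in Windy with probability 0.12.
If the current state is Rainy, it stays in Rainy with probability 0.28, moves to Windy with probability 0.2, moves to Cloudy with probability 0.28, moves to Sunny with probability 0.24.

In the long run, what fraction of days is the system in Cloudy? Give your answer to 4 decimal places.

Let the stationary distribution be π with π = πP and π_1 + π_2 + π_3 + π_4 = 1.
π_1 = 0.08·π_1 + 0.24·π_2 + 0.28·π_3 + 0.24·π_4
π_2 = 0.36·π_1 + 0.28·π_2 + 0.28·π_3 + 0.28·π_4
π_3 = 0.28·π_1 + 0.2·π_2 + 0.12·π_3 + 0.2·π_4
Solving with the normalization constraint gives π = (0.2138, 0.2971, 0.2010, 0.2880).
So the stationary probability of Cloudy is 0.2971.

0.2971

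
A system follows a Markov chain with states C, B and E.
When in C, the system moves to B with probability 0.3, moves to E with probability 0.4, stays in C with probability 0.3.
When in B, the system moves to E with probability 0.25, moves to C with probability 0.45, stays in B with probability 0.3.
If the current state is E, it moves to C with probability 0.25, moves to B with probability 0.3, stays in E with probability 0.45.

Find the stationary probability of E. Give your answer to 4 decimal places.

0.3737

Let the stationary distribution be π with π = πP and π_1 + π_2 + π_3 = 1.
π_1 = 0.3·π_1 + 0.45·π_2 + 0.25·π_3
π_2 = 0.3·π_1 + 0.3·π_2 + 0.3·π_3
Solving with the normalization constraint gives π = (0.3263, 0.3000, 0.3737).
So the stationary probability of E is 0.3737.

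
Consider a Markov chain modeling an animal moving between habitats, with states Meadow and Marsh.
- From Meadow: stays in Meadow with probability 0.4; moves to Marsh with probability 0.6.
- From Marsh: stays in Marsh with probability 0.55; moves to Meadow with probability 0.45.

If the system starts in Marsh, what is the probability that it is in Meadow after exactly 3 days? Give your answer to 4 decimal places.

0.4286

Propagate the distribution vector 3 days from Marsh.
After 0 days: (0.0000, 1.0000)
After 1 day: (0.4500, 0.5500)
After 2 days: (0.4275, 0.5725)
After 3 days: (0.4286, 0.5714)
P(in Meadow after 3 days) = 0.4286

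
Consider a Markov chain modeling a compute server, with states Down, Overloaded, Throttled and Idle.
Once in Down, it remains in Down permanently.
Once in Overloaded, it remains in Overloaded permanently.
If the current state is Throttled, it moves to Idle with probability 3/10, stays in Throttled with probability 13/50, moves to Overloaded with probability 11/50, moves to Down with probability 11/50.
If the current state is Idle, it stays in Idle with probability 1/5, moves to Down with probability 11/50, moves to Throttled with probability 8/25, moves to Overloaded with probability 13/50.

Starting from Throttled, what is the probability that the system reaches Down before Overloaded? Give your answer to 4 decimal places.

Let h(s) be the probability of absorption at Down starting from transient state s. Then h(Down) = 1 and h(Overloaded) = 0. By first-step analysis:
h(Throttled) = 0.22·1 + 0.22·0 + 0.26·h(Throttled) + 0.3·h(Idle)
h(Idle) = 0.22·1 + 0.26·0 + 0.32·h(Throttled) + 0.2·h(Idle)
Solving: h(Throttled) = 0.4879, h(Idle) = 0.4702.
Starting from Throttled, the probability is 0.4879.

0.4879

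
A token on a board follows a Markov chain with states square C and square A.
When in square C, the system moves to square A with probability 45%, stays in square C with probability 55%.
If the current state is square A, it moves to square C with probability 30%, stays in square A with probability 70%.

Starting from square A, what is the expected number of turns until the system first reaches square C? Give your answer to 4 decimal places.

3.3333

Let t(s) be the expected number of turns to first reach square C from state s, with t(square C) = 0. Conditioning on the first turn:
t(square A) = 1 + 0.7·t(square A)
Solving: t(square A) = 3.3333.
Expected turns from square A to square C: 3.3333.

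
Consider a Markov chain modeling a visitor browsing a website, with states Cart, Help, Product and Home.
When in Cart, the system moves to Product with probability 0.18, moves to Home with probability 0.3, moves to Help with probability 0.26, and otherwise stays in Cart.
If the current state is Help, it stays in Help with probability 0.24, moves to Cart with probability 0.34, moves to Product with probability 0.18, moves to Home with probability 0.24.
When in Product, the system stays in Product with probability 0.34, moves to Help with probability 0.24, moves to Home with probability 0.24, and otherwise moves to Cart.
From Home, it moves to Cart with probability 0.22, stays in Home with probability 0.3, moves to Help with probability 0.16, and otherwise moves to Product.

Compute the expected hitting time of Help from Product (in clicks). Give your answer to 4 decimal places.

4.4911

Let t(s) be the expected number of clicks to first reach Help from state s, with t(Help) = 0. Conditioning on the first click:
t(Cart) = 1 + 0.26·t(Cart) + 0.18·t(Product) + 0.3·t(Home)
t(Product) = 1 + 0.18·t(Cart) + 0.34·t(Product) + 0.24·t(Home)
t(Home) = 1 + 0.22·t(Cart) + 0.32·t(Product) + 0.3·t(Home)
Solving: t(Cart) = 4.4182, t(Product) = 4.4911, t(Home) = 4.8702.
Expected clicks from Product to Help: 4.4911.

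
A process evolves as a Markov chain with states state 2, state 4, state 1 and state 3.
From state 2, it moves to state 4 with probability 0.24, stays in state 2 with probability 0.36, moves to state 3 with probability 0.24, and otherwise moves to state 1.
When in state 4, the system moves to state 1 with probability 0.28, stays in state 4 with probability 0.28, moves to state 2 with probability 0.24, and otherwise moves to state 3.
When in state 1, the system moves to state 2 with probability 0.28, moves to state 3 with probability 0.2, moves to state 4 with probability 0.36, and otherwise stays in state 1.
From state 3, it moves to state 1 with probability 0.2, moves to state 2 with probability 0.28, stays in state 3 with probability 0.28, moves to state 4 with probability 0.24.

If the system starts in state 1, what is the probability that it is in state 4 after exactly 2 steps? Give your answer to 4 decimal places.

0.2736

Propagate the distribution vector 2 steps from state 1.
After 0 steps: (0.0000, 0.0000, 1.0000, 0.0000)
After 1 step: (0.2800, 0.3600, 0.1600, 0.2000)
After 2 steps: (0.2880, 0.2736, 0.2112, 0.2272)
P(in state 4 after 2 steps) = 0.2736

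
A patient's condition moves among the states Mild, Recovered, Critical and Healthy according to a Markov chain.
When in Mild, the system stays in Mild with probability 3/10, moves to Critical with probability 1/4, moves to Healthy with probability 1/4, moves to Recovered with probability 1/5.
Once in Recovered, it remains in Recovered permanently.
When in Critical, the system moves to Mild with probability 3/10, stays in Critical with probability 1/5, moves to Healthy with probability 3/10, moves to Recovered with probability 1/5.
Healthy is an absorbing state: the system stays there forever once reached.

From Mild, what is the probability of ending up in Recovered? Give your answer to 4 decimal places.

Let h(s) be the probability of absorption at Recovered starting from transient state s. Then h(Recovered) = 1 and h(Healthy) = 0. By first-step analysis:
h(Mild) = 0.3·h(Mild) + 0.2·1 + 0.25·h(Critical) + 0.25·0
h(Critical) = 0.3·h(Mild) + 0.2·1 + 0.2·h(Critical) + 0.3·0
Solving: h(Mild) = 0.4330, h(Critical) = 0.4124.
Starting from Mild, the probability is 0.4330.

0.4330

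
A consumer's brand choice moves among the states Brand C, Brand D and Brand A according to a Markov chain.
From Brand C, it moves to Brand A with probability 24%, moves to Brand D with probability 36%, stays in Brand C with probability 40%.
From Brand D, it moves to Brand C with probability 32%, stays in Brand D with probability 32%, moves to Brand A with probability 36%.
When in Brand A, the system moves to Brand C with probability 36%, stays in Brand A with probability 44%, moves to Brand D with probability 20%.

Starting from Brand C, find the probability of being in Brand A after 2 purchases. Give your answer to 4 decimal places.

0.3312

Sum over the intermediate state after 1 purchase:
P = P(Brand C→Brand C)·P(Brand C→Brand A) + P(Brand C→Brand D)·P(Brand D→Brand A) + P(Brand C→Brand A)·P(Brand A→Brand A)
  = 0.4×0.24 + 0.36×0.36 + 0.24×0.44
  = 0.0960 + 0.1296 + 0.1056 = 0.3312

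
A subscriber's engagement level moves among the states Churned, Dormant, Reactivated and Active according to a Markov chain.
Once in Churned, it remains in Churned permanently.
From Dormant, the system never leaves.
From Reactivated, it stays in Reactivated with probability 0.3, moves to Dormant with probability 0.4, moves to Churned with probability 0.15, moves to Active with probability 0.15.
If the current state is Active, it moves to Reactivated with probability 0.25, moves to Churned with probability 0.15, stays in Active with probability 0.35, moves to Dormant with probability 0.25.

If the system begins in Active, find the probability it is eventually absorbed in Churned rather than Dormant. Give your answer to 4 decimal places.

Let h(s) be the probability of absorption at Churned starting from transient state s. Then h(Churned) = 1 and h(Dormant) = 0. By first-step analysis:
h(Reactivated) = 0.15·1 + 0.4·0 + 0.3·h(Reactivated) + 0.15·h(Active)
h(Active) = 0.15·1 + 0.25·0 + 0.25·h(Reactivated) + 0.35·h(Active)
Solving: h(Reactivated) = 0.2874, h(Active) = 0.3413.
Starting from Active, the probability is 0.3413.

0.3413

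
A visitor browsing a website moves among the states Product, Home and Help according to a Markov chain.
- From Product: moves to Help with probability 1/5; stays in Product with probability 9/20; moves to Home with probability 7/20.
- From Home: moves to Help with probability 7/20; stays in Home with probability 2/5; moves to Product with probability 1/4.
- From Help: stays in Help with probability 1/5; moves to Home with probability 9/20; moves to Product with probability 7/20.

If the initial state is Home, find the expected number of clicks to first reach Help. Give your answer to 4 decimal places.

3.2990

Let t(s) be the expected number of clicks to first reach Help from state s, with t(Help) = 0. Conditioning on the first click:
t(Product) = 1 + 0.45·t(Product) + 0.35·t(Home)
t(Home) = 1 + 0.25·t(Product) + 0.4·t(Home)
Solving: t(Product) = 3.9175, t(Home) = 3.2990.
Expected clicks from Home to Help: 3.2990.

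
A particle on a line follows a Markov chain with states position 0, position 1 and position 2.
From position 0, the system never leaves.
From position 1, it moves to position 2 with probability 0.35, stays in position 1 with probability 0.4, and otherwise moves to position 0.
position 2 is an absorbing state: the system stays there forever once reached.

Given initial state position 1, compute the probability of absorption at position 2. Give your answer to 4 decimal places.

0.5833

Let h(s) be the probability of absorption at position 2 starting from transient state s. Then h(position 2) = 1 and h(position 0) = 0. By first-step analysis:
h(position 1) = 0.25·0 + 0.4·h(position 1) + 0.35·1
Solving: h(position 1) = 0.5833.
Starting from position 1, the probability is 0.5833.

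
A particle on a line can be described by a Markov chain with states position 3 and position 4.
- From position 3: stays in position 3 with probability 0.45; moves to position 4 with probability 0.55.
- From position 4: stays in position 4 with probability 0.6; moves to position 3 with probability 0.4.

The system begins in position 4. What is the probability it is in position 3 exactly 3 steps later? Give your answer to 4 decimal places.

Propagate the distribution vector 3 steps from position 4.
After 0 steps: (0.0000, 1.0000)
After 1 step: (0.4000, 0.6000)
After 2 steps: (0.4200, 0.5800)
After 3 steps: (0.4210, 0.5790)
P(in position 3 after 3 steps) = 0.4210

0.4210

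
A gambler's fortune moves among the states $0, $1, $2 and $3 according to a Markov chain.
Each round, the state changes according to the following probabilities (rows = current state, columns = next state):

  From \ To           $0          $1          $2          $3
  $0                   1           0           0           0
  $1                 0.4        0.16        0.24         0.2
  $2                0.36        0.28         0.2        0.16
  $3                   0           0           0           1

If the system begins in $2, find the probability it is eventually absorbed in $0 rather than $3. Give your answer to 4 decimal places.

Let h(s) be the probability of absorption at $0 starting from transient state s. Then h($0) = 1 and h($3) = 0. By first-step analysis:
h($1) = 0.4·1 + 0.16·h($1) + 0.24·h($2) + 0.2·0
h($2) = 0.36·1 + 0.28·h($1) + 0.2·h($2) + 0.16·0
Solving: h($1) = 0.6720, h($2) = 0.6852.
Starting from $2, the probability is 0.6852.

0.6852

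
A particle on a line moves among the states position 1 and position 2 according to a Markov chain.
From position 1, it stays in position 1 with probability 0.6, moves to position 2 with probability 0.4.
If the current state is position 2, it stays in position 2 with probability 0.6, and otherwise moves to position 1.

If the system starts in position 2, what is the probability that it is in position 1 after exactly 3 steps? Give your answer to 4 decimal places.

Propagate the distribution vector 3 steps from position 2.
After 0 steps: (0.0000, 1.0000)
After 1 step: (0.4000, 0.6000)
After 2 steps: (0.4800, 0.5200)
After 3 steps: (0.4960, 0.5040)
P(in position 1 after 3 steps) = 0.4960

0.4960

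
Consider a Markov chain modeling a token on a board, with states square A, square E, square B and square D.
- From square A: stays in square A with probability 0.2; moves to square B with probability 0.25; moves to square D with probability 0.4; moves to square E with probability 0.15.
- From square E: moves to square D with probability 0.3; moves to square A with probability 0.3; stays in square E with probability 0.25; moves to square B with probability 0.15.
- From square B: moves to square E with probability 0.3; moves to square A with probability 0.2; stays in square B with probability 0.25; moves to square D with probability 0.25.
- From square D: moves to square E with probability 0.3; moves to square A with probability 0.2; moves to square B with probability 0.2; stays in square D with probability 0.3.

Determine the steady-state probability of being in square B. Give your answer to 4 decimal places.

0.2090

Let the stationary distribution be π with π = πP and π_1 + π_2 + π_3 + π_4 = 1.
π_1 = 0.2·π_1 + 0.3·π_2 + 0.2·π_3 + 0.2·π_4
π_2 = 0.15·π_1 + 0.25·π_2 + 0.3·π_3 + 0.3·π_4
π_3 = 0.25·π_1 + 0.15·π_2 + 0.25·π_3 + 0.2·π_4
Solving with the normalization constraint gives π = (0.2254, 0.2535, 0.2090, 0.3121).
So the stationary probability of square B is 0.2090.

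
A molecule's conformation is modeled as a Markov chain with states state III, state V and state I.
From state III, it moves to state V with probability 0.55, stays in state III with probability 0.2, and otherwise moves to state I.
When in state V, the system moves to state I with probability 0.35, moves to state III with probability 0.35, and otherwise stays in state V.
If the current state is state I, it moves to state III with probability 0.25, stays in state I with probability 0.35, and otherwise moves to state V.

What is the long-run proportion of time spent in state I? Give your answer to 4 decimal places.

0.3224

Let the stationary distribution be π with π = πP and π_1 + π_2 + π_3 = 1.
π_1 = 0.2·π_1 + 0.35·π_2 + 0.25·π_3
π_2 = 0.55·π_1 + 0.3·π_2 + 0.4·π_3
Solving with the normalization constraint gives π = (0.2763, 0.4013, 0.3224).
So the stationary probability of state I is 0.3224.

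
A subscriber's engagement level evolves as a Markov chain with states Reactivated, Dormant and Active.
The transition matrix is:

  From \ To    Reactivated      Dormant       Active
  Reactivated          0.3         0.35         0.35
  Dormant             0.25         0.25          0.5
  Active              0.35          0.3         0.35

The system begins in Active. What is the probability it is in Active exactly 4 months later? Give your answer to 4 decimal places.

0.3950

Propagate the distribution vector 4 months from Active.
After 0 months: (0.0000, 0.0000, 1.0000)
After 1 month: (0.3500, 0.3000, 0.3500)
After 2 months: (0.3025, 0.3025, 0.3950)
After 3 months: (0.3046, 0.3000, 0.3954)
After 4 months: (0.3048, 0.3002, 0.3950)
P(in Active after 4 months) = 0.3950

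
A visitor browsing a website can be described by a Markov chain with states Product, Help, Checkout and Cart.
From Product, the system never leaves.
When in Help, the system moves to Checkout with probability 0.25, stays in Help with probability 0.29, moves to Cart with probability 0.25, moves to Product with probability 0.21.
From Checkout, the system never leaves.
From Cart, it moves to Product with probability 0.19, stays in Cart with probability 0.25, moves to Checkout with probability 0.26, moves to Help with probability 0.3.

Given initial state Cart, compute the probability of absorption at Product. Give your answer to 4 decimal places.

0.4326

Let h(s) be the probability of absorption at Product starting from transient state s. Then h(Product) = 1 and h(Checkout) = 0. By first-step analysis:
h(Help) = 0.21·1 + 0.29·h(Help) + 0.25·0 + 0.25·h(Cart)
h(Cart) = 0.19·1 + 0.3·h(Help) + 0.26·0 + 0.25·h(Cart)
Solving: h(Help) = 0.4481, h(Cart) = 0.4326.
Starting from Cart, the probability is 0.4326.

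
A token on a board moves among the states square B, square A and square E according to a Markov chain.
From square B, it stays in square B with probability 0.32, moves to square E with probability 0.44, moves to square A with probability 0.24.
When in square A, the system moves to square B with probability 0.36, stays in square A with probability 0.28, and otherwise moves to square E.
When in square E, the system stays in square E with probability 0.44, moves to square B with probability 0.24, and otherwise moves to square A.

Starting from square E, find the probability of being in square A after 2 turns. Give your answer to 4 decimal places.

0.2880

Sum over the intermediate state after 1 turn:
P = P(square E→square B)·P(square B→square A) + P(square E→square A)·P(square A→square A) + P(square E→square E)·P(square E→square A)
  = 0.24×0.24 + 0.32×0.28 + 0.44×0.32
  = 0.0576 + 0.0896 + 0.1408 = 0.2880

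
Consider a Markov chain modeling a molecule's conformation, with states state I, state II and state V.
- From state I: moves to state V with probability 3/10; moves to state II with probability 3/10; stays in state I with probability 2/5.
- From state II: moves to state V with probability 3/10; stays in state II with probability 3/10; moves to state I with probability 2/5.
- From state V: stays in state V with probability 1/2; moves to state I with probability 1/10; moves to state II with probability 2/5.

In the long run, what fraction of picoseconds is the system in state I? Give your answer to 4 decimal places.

0.2875

Let the stationary distribution be π with π = πP and π_1 + π_2 + π_3 = 1.
π_1 = 0.4·π_1 + 0.4·π_2 + 0.1·π_3
π_2 = 0.3·π_1 + 0.3·π_2 + 0.4·π_3
Solving with the normalization constraint gives π = (0.2875, 0.3375, 0.3750).
So the stationary probability of state I is 0.2875.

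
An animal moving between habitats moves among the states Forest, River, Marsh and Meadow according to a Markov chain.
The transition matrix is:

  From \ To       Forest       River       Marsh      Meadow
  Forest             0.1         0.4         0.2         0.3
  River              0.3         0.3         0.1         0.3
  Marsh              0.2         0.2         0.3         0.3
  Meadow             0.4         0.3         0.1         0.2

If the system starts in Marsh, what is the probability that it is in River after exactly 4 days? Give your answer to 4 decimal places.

Propagate the distribution vector 4 days from Marsh.
After 0 days: (0.0000, 0.0000, 1.0000, 0.0000)
After 1 day: (0.2000, 0.2000, 0.3000, 0.3000)
After 2 days: (0.2600, 0.2900, 0.1800, 0.2700)
After 3 days: (0.2570, 0.3080, 0.1620, 0.2730)
After 4 days: (0.2597, 0.3095, 0.1581, 0.2727)
P(in River after 4 days) = 0.3095

0.3095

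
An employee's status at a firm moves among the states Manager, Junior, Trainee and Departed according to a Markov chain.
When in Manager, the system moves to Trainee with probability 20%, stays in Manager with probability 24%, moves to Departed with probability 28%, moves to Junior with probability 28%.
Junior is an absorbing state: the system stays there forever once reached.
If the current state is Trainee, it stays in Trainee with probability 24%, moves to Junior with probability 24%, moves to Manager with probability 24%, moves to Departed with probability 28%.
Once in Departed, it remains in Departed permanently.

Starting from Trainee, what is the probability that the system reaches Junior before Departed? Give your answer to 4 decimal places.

0.4713

Let h(s) be the probability of absorption at Junior starting from transient state s. Then h(Junior) = 1 and h(Departed) = 0. By first-step analysis:
h(Manager) = 0.24·h(Manager) + 0.28·1 + 0.2·h(Trainee) + 0.28·0
h(Trainee) = 0.24·h(Manager) + 0.24·1 + 0.24·h(Trainee) + 0.28·0
Solving: h(Manager) = 0.4924, h(Trainee) = 0.4713.
Starting from Trainee, the probability is 0.4713.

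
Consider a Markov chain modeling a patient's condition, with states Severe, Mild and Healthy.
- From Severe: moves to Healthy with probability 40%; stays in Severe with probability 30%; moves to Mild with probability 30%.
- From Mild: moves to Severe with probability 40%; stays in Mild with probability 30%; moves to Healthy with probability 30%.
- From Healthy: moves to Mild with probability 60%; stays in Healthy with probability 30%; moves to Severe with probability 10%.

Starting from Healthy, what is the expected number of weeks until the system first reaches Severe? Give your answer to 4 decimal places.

4.1935

Let t(s) be the expected number of weeks to first reach Severe from state s, with t(Severe) = 0. Conditioning on the first week:
t(Mild) = 1 + 0.3·t(Mild) + 0.3·t(Healthy)
t(Healthy) = 1 + 0.6·t(Mild) + 0.3·t(Healthy)
Solving: t(Mild) = 3.2258, t(Healthy) = 4.1935.
Expected weeks from Healthy to Severe: 4.1935.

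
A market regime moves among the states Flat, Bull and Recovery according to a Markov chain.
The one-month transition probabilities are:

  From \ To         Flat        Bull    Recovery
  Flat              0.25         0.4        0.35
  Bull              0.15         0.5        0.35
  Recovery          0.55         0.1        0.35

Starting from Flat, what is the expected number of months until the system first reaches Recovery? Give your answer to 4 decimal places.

Let t(s) be the expected number of months to first reach Recovery from state s, with t(Recovery) = 0. Conditioning on the first month:
t(Flat) = 1 + 0.25·t(Flat) + 0.4·t(Bull)
t(Bull) = 1 + 0.15·t(Flat) + 0.5·t(Bull)
Solving: t(Flat) = 2.8571, t(Bull) = 2.8571.
Expected months from Flat to Recovery: 2.8571.

2.8571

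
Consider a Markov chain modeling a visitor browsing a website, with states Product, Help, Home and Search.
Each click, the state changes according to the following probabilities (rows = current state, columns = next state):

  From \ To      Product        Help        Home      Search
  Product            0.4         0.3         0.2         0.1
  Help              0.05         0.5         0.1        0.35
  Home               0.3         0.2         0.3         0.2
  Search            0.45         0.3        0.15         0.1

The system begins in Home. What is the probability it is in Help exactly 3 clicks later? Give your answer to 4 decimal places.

Propagate the distribution vector 3 clicks from Home.
After 0 clicks: (0.0000, 0.0000, 1.0000, 0.0000)
After 1 click: (0.3000, 0.2000, 0.3000, 0.2000)
After 2 clicks: (0.3100, 0.3100, 0.2000, 0.1800)
After 3 clicks: (0.2805, 0.3420, 0.1800, 0.1975)
P(in Help after 3 clicks) = 0.3420

0.3420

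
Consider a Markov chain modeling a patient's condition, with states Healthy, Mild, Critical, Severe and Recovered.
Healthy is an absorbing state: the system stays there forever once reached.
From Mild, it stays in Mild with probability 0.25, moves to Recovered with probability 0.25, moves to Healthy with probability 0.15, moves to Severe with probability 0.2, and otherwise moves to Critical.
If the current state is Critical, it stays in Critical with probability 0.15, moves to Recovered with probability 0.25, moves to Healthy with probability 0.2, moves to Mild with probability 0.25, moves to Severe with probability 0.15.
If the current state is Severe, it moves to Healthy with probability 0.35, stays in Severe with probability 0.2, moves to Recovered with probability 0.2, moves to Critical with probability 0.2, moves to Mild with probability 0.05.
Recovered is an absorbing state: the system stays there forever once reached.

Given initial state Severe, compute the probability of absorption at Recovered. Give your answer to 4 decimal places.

0.4168

Let h(s) be the probability of absorption at Recovered starting from transient state s. Then h(Recovered) = 1 and h(Healthy) = 0. By first-step analysis:
h(Mild) = 0.15·0 + 0.25·h(Mild) + 0.15·h(Critical) + 0.2·h(Severe) + 0.25·1
h(Critical) = 0.2·0 + 0.25·h(Mild) + 0.15·h(Critical) + 0.15·h(Severe) + 0.25·1
h(Severe) = 0.35·0 + 0.05·h(Mild) + 0.2·h(Critical) + 0.2·h(Severe) + 0.2·1
Solving: h(Mild) = 0.5504, h(Critical) = 0.5295, h(Severe) = 0.4168.
Starting from Severe, the probability is 0.4168.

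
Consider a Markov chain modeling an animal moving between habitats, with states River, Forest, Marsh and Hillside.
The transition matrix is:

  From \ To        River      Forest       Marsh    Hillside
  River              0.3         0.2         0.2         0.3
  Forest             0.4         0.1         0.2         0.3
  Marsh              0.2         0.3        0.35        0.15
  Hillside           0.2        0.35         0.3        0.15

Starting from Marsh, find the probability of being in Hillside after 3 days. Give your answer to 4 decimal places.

0.2261

Propagate the distribution vector 3 days from Marsh.
After 0 days: (0.0000, 0.0000, 1.0000, 0.0000)
After 1 day: (0.2000, 0.3000, 0.3500, 0.1500)
After 2 days: (0.2800, 0.2275, 0.2675, 0.2250)
After 3 days: (0.2735, 0.2378, 0.2626, 0.2261)
P(in Hillside after 3 days) = 0.2261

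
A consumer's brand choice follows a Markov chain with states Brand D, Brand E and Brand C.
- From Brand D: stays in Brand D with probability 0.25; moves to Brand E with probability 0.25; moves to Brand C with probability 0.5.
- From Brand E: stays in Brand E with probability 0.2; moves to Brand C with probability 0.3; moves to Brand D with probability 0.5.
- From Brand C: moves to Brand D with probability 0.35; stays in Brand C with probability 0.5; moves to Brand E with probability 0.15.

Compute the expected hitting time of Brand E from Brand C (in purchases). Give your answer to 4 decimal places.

Let t(s) be the expected number of purchases to first reach Brand E from state s, with t(Brand E) = 0. Conditioning on the first purchase:
t(Brand D) = 1 + 0.25·t(Brand D) + 0.5·t(Brand C)
t(Brand C) = 1 + 0.35·t(Brand D) + 0.5·t(Brand C)
Solving: t(Brand D) = 5.0000, t(Brand C) = 5.5000.
Expected purchases from Brand C to Brand E: 5.5000.

5.5000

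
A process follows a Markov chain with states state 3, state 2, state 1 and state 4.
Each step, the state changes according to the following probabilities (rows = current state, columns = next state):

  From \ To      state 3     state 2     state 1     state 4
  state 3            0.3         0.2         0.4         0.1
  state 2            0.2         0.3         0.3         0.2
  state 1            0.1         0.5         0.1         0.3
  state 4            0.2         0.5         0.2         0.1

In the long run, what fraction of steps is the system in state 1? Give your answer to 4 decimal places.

Let the stationary distribution be π with π = πP and π_1 + π_2 + π_3 + π_4 = 1.
π_1 = 0.3·π_1 + 0.2·π_2 + 0.1·π_3 + 0.2·π_4
π_2 = 0.2·π_1 + 0.3·π_2 + 0.5·π_3 + 0.5·π_4
π_3 = 0.4·π_1 + 0.3·π_2 + 0.1·π_3 + 0.2·π_4
Solving with the normalization constraint gives π = (0.1944, 0.3681, 0.2506, 0.1869).
So the stationary probability of state 1 is 0.2506.

0.2506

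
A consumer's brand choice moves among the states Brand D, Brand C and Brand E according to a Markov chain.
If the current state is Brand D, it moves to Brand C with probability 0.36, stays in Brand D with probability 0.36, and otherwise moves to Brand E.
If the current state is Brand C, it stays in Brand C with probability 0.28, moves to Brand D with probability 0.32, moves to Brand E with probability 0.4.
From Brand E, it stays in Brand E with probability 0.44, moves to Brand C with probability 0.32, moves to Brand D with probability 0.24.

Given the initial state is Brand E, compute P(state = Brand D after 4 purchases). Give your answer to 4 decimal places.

Propagate the distribution vector 4 purchases from Brand E.
After 0 purchases: (0.0000, 0.0000, 1.0000)
After 1 purchase: (0.2400, 0.3200, 0.4400)
After 2 purchases: (0.2944, 0.3168, 0.3888)
After 3 purchases: (0.3007, 0.3191, 0.3802)
After 4 purchases: (0.3016, 0.3193, 0.3791)
P(in Brand D after 4 purchases) = 0.3016

0.3016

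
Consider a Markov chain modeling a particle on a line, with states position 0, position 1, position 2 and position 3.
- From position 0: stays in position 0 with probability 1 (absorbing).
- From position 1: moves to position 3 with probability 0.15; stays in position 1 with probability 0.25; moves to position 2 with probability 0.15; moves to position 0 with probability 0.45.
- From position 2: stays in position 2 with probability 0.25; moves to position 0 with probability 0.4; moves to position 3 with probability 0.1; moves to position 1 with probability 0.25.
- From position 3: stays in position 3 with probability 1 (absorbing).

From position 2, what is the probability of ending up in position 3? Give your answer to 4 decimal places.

0.2143

Let h(s) be the probability of absorption at position 3 starting from transient state s. Then h(position 3) = 1 and h(position 0) = 0. By first-step analysis:
h(position 1) = 0.45·0 + 0.25·h(position 1) + 0.15·h(position 2) + 0.15·1
h(position 2) = 0.4·0 + 0.25·h(position 1) + 0.25·h(position 2) + 0.1·1
Solving: h(position 1) = 0.2429, h(position 2) = 0.2143.
Starting from position 2, the probability is 0.2143.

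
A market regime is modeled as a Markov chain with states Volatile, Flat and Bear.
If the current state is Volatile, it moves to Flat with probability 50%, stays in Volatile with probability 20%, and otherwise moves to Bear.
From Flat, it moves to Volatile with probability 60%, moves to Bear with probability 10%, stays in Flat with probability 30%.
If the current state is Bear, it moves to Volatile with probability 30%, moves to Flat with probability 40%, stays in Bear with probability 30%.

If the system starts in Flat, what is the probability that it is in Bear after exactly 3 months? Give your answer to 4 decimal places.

0.2140

Propagate the distribution vector 3 months from Flat.
After 0 months: (0.0000, 1.0000, 0.0000)
After 1 month: (0.6000, 0.3000, 0.1000)
After 2 months: (0.3300, 0.4300, 0.2400)
After 3 months: (0.3960, 0.3900, 0.2140)
P(in Bear after 3 months) = 0.2140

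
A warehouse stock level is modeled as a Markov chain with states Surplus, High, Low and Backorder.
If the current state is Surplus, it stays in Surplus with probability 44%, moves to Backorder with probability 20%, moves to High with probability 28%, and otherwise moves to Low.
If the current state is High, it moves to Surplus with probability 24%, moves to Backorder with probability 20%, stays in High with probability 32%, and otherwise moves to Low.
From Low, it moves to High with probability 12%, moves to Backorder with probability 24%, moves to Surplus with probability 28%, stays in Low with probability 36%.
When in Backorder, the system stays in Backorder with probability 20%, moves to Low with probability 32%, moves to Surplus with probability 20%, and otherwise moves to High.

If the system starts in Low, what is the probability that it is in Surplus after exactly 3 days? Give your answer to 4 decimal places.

Propagate the distribution vector 3 days from Low.
After 0 days: (0.0000, 0.0000, 1.0000, 0.0000)
After 1 day: (0.2800, 0.1200, 0.3600, 0.2400)
After 2 days: (0.3008, 0.2272, 0.2576, 0.2144)
After 3 days: (0.3019, 0.2479, 0.2399, 0.2103)
P(in Surplus after 3 days) = 0.3019

0.3019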